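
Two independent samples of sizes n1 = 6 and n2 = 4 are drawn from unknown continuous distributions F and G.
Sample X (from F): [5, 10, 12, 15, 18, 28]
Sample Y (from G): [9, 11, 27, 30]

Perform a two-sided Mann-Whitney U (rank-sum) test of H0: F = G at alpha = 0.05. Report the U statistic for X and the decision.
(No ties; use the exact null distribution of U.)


Step 1: Combine and sort all 10 observations; assign midranks.
sorted (value, group): (5,X), (9,Y), (10,X), (11,Y), (12,X), (15,X), (18,X), (27,Y), (28,X), (30,Y)
ranks: 5->1, 9->2, 10->3, 11->4, 12->5, 15->6, 18->7, 27->8, 28->9, 30->10
Step 2: Rank sum for X: R1 = 1 + 3 + 5 + 6 + 7 + 9 = 31.
Step 3: U_X = R1 - n1(n1+1)/2 = 31 - 6*7/2 = 31 - 21 = 10.
       U_Y = n1*n2 - U_X = 24 - 10 = 14.
Step 4: No ties, so the exact null distribution of U (based on enumerating the C(10,6) = 210 equally likely rank assignments) gives the two-sided p-value.
Step 5: p-value = 0.761905; compare to alpha = 0.05. fail to reject H0.

U_X = 10, p = 0.761905, fail to reject H0 at alpha = 0.05.


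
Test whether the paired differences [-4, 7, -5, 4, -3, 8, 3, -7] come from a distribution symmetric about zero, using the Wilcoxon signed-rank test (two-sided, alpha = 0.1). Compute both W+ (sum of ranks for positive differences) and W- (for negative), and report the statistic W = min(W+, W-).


Step 1: Drop any zero differences (none here) and take |d_i|.
|d| = [4, 7, 5, 4, 3, 8, 3, 7]
Step 2: Midrank |d_i| (ties get averaged ranks).
ranks: |4|->3.5, |7|->6.5, |5|->5, |4|->3.5, |3|->1.5, |8|->8, |3|->1.5, |7|->6.5
Step 3: Attach original signs; sum ranks with positive sign and with negative sign.
W+ = 6.5 + 3.5 + 8 + 1.5 = 19.5
W- = 3.5 + 5 + 1.5 + 6.5 = 16.5
(Check: W+ + W- = 36 should equal n(n+1)/2 = 36.)
Step 4: Test statistic W = min(W+, W-) = 16.5.
Step 5: Ties in |d|, so use the tie-corrected normal approximation.
        E[W] = n(n+1)/4 = 8*9/4 = 18.
        Tie groups: |d|=3 (t=2), |d|=4 (t=2), |d|=7 (t=2); sum(t^3 - t) = 18.
        Var[W] = n(n+1)(2n+1)/24 - sum(t^3-t)/48 = 1224/24 - 18/48 = 50.625.
        z = (W - E[W]) / sqrt(Var[W]) = (16.5 - 18) / 7.1151 = -0.2108.
        Two-sided p = 2*Phi(z) = 0.833029.
Step 6: alpha = 0.1. fail to reject H0.

W+ = 19.5, W- = 16.5, W = min = 16.5, p = 0.833029, fail to reject H0.


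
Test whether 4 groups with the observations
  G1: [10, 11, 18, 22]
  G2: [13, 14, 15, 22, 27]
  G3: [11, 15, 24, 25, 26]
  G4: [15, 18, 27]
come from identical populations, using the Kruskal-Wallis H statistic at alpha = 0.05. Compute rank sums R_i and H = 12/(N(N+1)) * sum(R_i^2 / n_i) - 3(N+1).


Step 1: Combine all N = 17 observations and assign midranks.
sorted (value, group, rank): (10,G1,1), (11,G1,2.5), (11,G3,2.5), (13,G2,4), (14,G2,5), (15,G2,7), (15,G3,7), (15,G4,7), (18,G1,9.5), (18,G4,9.5), (22,G1,11.5), (22,G2,11.5), (24,G3,13), (25,G3,14), (26,G3,15), (27,G2,16.5), (27,G4,16.5)
Step 2: Sum ranks within each group.
R_1 = 24.5 (n_1 = 4)
R_2 = 44 (n_2 = 5)
R_3 = 51.5 (n_3 = 5)
R_4 = 33 (n_4 = 3)
Step 3: H = 12/(N(N+1)) * sum(R_i^2/n_i) - 3(N+1)
     = 12/(17*18) * (24.5^2/4 + 44^2/5 + 51.5^2/5 + 33^2/3) - 3*18
     = 0.039216 * 1430.71 - 54
     = 2.106373.
Step 4: Ties present; correction factor C = 1 - 48/(17^3 - 17) = 0.990196. Corrected H = 2.106373 / 0.990196 = 2.127228.
Step 5: Under H0, H ~ chi^2(3); p-value = 0.546424.
Step 6: alpha = 0.05. fail to reject H0.

H = 2.1272, df = 3, p = 0.546424, fail to reject H0.


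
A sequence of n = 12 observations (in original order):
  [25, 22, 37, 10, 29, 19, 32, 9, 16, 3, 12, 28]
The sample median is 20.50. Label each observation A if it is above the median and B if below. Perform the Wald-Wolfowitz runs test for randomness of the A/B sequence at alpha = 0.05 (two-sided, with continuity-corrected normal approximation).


Step 1: Compute median = 20.50; label A = above, B = below.
Labels in order: AAABABABBBBA  (n_A = 6, n_B = 6)
Step 2: Count runs R = 7.
Step 3: Under H0 (random ordering), E[R] = 2*n_A*n_B/(n_A+n_B) + 1 = 2*6*6/12 + 1 = 7.0000.
        Var[R] = 2*n_A*n_B*(2*n_A*n_B - n_A - n_B) / ((n_A+n_B)^2 * (n_A+n_B-1)) = 4320/1584 = 2.7273.
        SD[R] = 1.6514.
Step 4: R = E[R], so z = 0 with no continuity correction.
Step 5: Two-sided p-value via normal approximation = 2*(1 - Phi(|z|)) = 1.000000.
Step 6: alpha = 0.05. fail to reject H0.

R = 7, z = 0.0000, p = 1.000000, fail to reject H0.


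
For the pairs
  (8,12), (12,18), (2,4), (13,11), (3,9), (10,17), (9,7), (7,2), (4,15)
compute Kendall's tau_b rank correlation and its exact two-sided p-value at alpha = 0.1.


Step 1: Enumerate the 36 unordered pairs (i,j) with i<j and classify each by sign(x_j-x_i) * sign(y_j-y_i).
  (1,2):dx=+4,dy=+6->C; (1,3):dx=-6,dy=-8->C; (1,4):dx=+5,dy=-1->D; (1,5):dx=-5,dy=-3->C
  (1,6):dx=+2,dy=+5->C; (1,7):dx=+1,dy=-5->D; (1,8):dx=-1,dy=-10->C; (1,9):dx=-4,dy=+3->D
  (2,3):dx=-10,dy=-14->C; (2,4):dx=+1,dy=-7->D; (2,5):dx=-9,dy=-9->C; (2,6):dx=-2,dy=-1->C
  (2,7):dx=-3,dy=-11->C; (2,8):dx=-5,dy=-16->C; (2,9):dx=-8,dy=-3->C; (3,4):dx=+11,dy=+7->C
  (3,5):dx=+1,dy=+5->C; (3,6):dx=+8,dy=+13->C; (3,7):dx=+7,dy=+3->C; (3,8):dx=+5,dy=-2->D
  (3,9):dx=+2,dy=+11->C; (4,5):dx=-10,dy=-2->C; (4,6):dx=-3,dy=+6->D; (4,7):dx=-4,dy=-4->C
  (4,8):dx=-6,dy=-9->C; (4,9):dx=-9,dy=+4->D; (5,6):dx=+7,dy=+8->C; (5,7):dx=+6,dy=-2->D
  (5,8):dx=+4,dy=-7->D; (5,9):dx=+1,dy=+6->C; (6,7):dx=-1,dy=-10->C; (6,8):dx=-3,dy=-15->C
  (6,9):dx=-6,dy=-2->C; (7,8):dx=-2,dy=-5->C; (7,9):dx=-5,dy=+8->D; (8,9):dx=-3,dy=+13->D
Step 2: C = 25, D = 11, total pairs = 36.
Step 3: tau = (C - D)/(n(n-1)/2) = (25 - 11)/36 = 0.388889.
Step 4: Exact two-sided p-value (enumerate n! = 362880 permutations of y under H0): p = 0.180181.
Step 5: alpha = 0.1. fail to reject H0.

tau_b = 0.3889 (C=25, D=11), p = 0.180181, fail to reject H0.


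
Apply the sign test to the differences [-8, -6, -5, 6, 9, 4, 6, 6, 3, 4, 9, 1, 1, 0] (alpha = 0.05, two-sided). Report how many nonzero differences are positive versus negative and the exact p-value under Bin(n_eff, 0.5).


Step 1: Discard zero differences. Original n = 14; n_eff = number of nonzero differences = 13.
Nonzero differences (with sign): -8, -6, -5, +6, +9, +4, +6, +6, +3, +4, +9, +1, +1
Step 2: Count signs: positive = 10, negative = 3.
Step 3: Under H0: P(positive) = 0.5, so the number of positives S ~ Bin(13, 0.5).
Step 4: Two-sided exact p-value = sum of Bin(13,0.5) probabilities at or below the observed probability = 0.092285.
Step 5: alpha = 0.05. fail to reject H0.

n_eff = 13, pos = 10, neg = 3, p = 0.092285, fail to reject H0.


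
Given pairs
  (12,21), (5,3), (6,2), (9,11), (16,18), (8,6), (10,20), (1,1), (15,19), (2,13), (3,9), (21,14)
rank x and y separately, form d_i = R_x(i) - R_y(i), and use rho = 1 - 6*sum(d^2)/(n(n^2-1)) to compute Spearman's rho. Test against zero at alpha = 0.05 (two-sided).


Step 1: Rank x and y separately (midranks; no ties here).
rank(x): 12->9, 5->4, 6->5, 9->7, 16->11, 8->6, 10->8, 1->1, 15->10, 2->2, 3->3, 21->12
rank(y): 21->12, 3->3, 2->2, 11->6, 18->9, 6->4, 20->11, 1->1, 19->10, 13->7, 9->5, 14->8
Step 2: d_i = R_x(i) - R_y(i); compute d_i^2.
  (9-12)^2=9, (4-3)^2=1, (5-2)^2=9, (7-6)^2=1, (11-9)^2=4, (6-4)^2=4, (8-11)^2=9, (1-1)^2=0, (10-10)^2=0, (2-7)^2=25, (3-5)^2=4, (12-8)^2=16
sum(d^2) = 82.
Step 3: rho = 1 - 6*82 / (12*(12^2 - 1)) = 1 - 492/1716 = 0.713287.
Step 4: Under H0, t = rho * sqrt((n-2)/(1-rho^2)) = 3.2183 ~ t(10).
Step 5: Two-sided p-value from the t-distribution with 10 df = 0.009202.
Step 6: alpha = 0.05. reject H0.

rho = 0.7133, p = 0.009202, reject H0 at alpha = 0.05.


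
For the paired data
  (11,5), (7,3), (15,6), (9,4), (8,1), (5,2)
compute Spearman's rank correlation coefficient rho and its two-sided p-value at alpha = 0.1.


Step 1: Rank x and y separately (midranks; no ties here).
rank(x): 11->5, 7->2, 15->6, 9->4, 8->3, 5->1
rank(y): 5->5, 3->3, 6->6, 4->4, 1->1, 2->2
Step 2: d_i = R_x(i) - R_y(i); compute d_i^2.
  (5-5)^2=0, (2-3)^2=1, (6-6)^2=0, (4-4)^2=0, (3-1)^2=4, (1-2)^2=1
sum(d^2) = 6.
Step 3: rho = 1 - 6*6 / (6*(6^2 - 1)) = 1 - 36/210 = 0.828571.
Step 4: Under H0, t = rho * sqrt((n-2)/(1-rho^2)) = 2.9598 ~ t(4).
Step 5: Two-sided p-value from the t-distribution with 4 df = 0.041563.
Step 6: alpha = 0.1. reject H0.

rho = 0.8286, p = 0.041563, reject H0 at alpha = 0.1.


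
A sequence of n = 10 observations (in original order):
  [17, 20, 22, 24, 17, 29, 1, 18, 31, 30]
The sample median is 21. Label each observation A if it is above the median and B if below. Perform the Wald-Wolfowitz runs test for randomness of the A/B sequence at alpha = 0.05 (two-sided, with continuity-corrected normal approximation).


Step 1: Compute median = 21; label A = above, B = below.
Labels in order: BBAABABBAA  (n_A = 5, n_B = 5)
Step 2: Count runs R = 6.
Step 3: Under H0 (random ordering), E[R] = 2*n_A*n_B/(n_A+n_B) + 1 = 2*5*5/10 + 1 = 6.0000.
        Var[R] = 2*n_A*n_B*(2*n_A*n_B - n_A - n_B) / ((n_A+n_B)^2 * (n_A+n_B-1)) = 2000/900 = 2.2222.
        SD[R] = 1.4907.
Step 4: R = E[R], so z = 0 with no continuity correction.
Step 5: Two-sided p-value via normal approximation = 2*(1 - Phi(|z|)) = 1.000000.
Step 6: alpha = 0.05. fail to reject H0.

R = 6, z = 0.0000, p = 1.000000, fail to reject H0.


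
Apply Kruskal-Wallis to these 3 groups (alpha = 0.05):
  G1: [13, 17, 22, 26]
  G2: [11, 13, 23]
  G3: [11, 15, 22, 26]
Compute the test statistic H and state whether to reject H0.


Step 1: Combine all N = 11 observations and assign midranks.
sorted (value, group, rank): (11,G2,1.5), (11,G3,1.5), (13,G1,3.5), (13,G2,3.5), (15,G3,5), (17,G1,6), (22,G1,7.5), (22,G3,7.5), (23,G2,9), (26,G1,10.5), (26,G3,10.5)
Step 2: Sum ranks within each group.
R_1 = 27.5 (n_1 = 4)
R_2 = 14 (n_2 = 3)
R_3 = 24.5 (n_3 = 4)
Step 3: H = 12/(N(N+1)) * sum(R_i^2/n_i) - 3(N+1)
     = 12/(11*12) * (27.5^2/4 + 14^2/3 + 24.5^2/4) - 3*12
     = 0.090909 * 404.458 - 36
     = 0.768939.
Step 4: Ties present; correction factor C = 1 - 24/(11^3 - 11) = 0.981818. Corrected H = 0.768939 / 0.981818 = 0.783179.
Step 5: Under H0, H ~ chi^2(2); p-value = 0.675982.
Step 6: alpha = 0.05. fail to reject H0.

H = 0.7832, df = 2, p = 0.675982, fail to reject H0.


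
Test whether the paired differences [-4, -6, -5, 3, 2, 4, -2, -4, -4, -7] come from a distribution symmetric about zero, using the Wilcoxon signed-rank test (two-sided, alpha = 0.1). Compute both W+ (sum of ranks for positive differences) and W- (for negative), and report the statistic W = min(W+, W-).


Step 1: Drop any zero differences (none here) and take |d_i|.
|d| = [4, 6, 5, 3, 2, 4, 2, 4, 4, 7]
Step 2: Midrank |d_i| (ties get averaged ranks).
ranks: |4|->5.5, |6|->9, |5|->8, |3|->3, |2|->1.5, |4|->5.5, |2|->1.5, |4|->5.5, |4|->5.5, |7|->10
Step 3: Attach original signs; sum ranks with positive sign and with negative sign.
W+ = 3 + 1.5 + 5.5 = 10
W- = 5.5 + 9 + 8 + 1.5 + 5.5 + 5.5 + 10 = 45
(Check: W+ + W- = 55 should equal n(n+1)/2 = 55.)
Step 4: Test statistic W = min(W+, W-) = 10.
Step 5: Ties in |d|, so use the tie-corrected normal approximation.
        E[W] = n(n+1)/4 = 10*11/4 = 27.5.
        Tie groups: |d|=2 (t=2), |d|=4 (t=4); sum(t^3 - t) = 66.
        Var[W] = n(n+1)(2n+1)/24 - sum(t^3-t)/48 = 2310/24 - 66/48 = 94.875.
        z = (W - E[W]) / sqrt(Var[W]) = (10 - 27.5) / 9.7404 = -1.7966.
        Two-sided p = 2*Phi(z) = 0.072392.
Step 6: alpha = 0.1. reject H0.

W+ = 10, W- = 45, W = min = 10, p = 0.072392, reject H0.


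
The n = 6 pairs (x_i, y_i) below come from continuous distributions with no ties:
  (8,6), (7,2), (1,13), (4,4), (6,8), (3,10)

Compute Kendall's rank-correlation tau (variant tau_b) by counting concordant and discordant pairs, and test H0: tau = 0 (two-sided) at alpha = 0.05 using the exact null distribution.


Step 1: Enumerate the 15 unordered pairs (i,j) with i<j and classify each by sign(x_j-x_i) * sign(y_j-y_i).
  (1,2):dx=-1,dy=-4->C; (1,3):dx=-7,dy=+7->D; (1,4):dx=-4,dy=-2->C; (1,5):dx=-2,dy=+2->D
  (1,6):dx=-5,dy=+4->D; (2,3):dx=-6,dy=+11->D; (2,4):dx=-3,dy=+2->D; (2,5):dx=-1,dy=+6->D
  (2,6):dx=-4,dy=+8->D; (3,4):dx=+3,dy=-9->D; (3,5):dx=+5,dy=-5->D; (3,6):dx=+2,dy=-3->D
  (4,5):dx=+2,dy=+4->C; (4,6):dx=-1,dy=+6->D; (5,6):dx=-3,dy=+2->D
Step 2: C = 3, D = 12, total pairs = 15.
Step 3: tau = (C - D)/(n(n-1)/2) = (3 - 12)/15 = -0.600000.
Step 4: Exact two-sided p-value (enumerate n! = 720 permutations of y under H0): p = 0.136111.
Step 5: alpha = 0.05. fail to reject H0.

tau_b = -0.6000 (C=3, D=12), p = 0.136111, fail to reject H0.


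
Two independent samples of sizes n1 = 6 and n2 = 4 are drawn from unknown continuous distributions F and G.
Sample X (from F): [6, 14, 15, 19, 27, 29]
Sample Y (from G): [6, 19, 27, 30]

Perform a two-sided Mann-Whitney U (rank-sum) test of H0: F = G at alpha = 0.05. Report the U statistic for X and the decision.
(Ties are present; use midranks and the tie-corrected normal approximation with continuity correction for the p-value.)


Step 1: Combine and sort all 10 observations; assign midranks.
sorted (value, group): (6,X), (6,Y), (14,X), (15,X), (19,X), (19,Y), (27,X), (27,Y), (29,X), (30,Y)
ranks: 6->1.5, 6->1.5, 14->3, 15->4, 19->5.5, 19->5.5, 27->7.5, 27->7.5, 29->9, 30->10
Step 2: Rank sum for X: R1 = 1.5 + 3 + 4 + 5.5 + 7.5 + 9 = 30.5.
Step 3: U_X = R1 - n1(n1+1)/2 = 30.5 - 6*7/2 = 30.5 - 21 = 9.5.
       U_Y = n1*n2 - U_X = 24 - 9.5 = 14.5.
Step 4: Ties are present, so use the tie-corrected normal approximation (with continuity correction) for the p-value.
Step 5: p-value = 0.666955; compare to alpha = 0.05. fail to reject H0.

U_X = 9.5, p = 0.666955, fail to reject H0 at alpha = 0.05.


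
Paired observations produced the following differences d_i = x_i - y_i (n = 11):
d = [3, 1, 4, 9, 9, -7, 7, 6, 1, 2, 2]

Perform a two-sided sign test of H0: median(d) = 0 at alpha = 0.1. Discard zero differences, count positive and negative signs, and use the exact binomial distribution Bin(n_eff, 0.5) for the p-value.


Step 1: Discard zero differences. Original n = 11; n_eff = number of nonzero differences = 11.
Nonzero differences (with sign): +3, +1, +4, +9, +9, -7, +7, +6, +1, +2, +2
Step 2: Count signs: positive = 10, negative = 1.
Step 3: Under H0: P(positive) = 0.5, so the number of positives S ~ Bin(11, 0.5).
Step 4: Two-sided exact p-value = sum of Bin(11,0.5) probabilities at or below the observed probability = 0.011719.
Step 5: alpha = 0.1. reject H0.

n_eff = 11, pos = 10, neg = 1, p = 0.011719, reject H0.


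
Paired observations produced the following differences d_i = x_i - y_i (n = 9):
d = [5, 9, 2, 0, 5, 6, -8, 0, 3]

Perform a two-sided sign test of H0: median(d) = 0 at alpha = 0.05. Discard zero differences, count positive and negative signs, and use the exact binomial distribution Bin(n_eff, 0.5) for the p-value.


Step 1: Discard zero differences. Original n = 9; n_eff = number of nonzero differences = 7.
Nonzero differences (with sign): +5, +9, +2, +5, +6, -8, +3
Step 2: Count signs: positive = 6, negative = 1.
Step 3: Under H0: P(positive) = 0.5, so the number of positives S ~ Bin(7, 0.5).
Step 4: Two-sided exact p-value = sum of Bin(7,0.5) probabilities at or below the observed probability = 0.125000.
Step 5: alpha = 0.05. fail to reject H0.

n_eff = 7, pos = 6, neg = 1, p = 0.125000, fail to reject H0.


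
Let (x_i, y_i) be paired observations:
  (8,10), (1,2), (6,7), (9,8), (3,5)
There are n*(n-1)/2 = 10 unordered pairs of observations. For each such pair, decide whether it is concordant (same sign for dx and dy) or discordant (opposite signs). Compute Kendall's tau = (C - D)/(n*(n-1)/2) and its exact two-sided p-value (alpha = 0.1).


Step 1: Enumerate the 10 unordered pairs (i,j) with i<j and classify each by sign(x_j-x_i) * sign(y_j-y_i).
  (1,2):dx=-7,dy=-8->C; (1,3):dx=-2,dy=-3->C; (1,4):dx=+1,dy=-2->D; (1,5):dx=-5,dy=-5->C
  (2,3):dx=+5,dy=+5->C; (2,4):dx=+8,dy=+6->C; (2,5):dx=+2,dy=+3->C; (3,4):dx=+3,dy=+1->C
  (3,5):dx=-3,dy=-2->C; (4,5):dx=-6,dy=-3->C
Step 2: C = 9, D = 1, total pairs = 10.
Step 3: tau = (C - D)/(n(n-1)/2) = (9 - 1)/10 = 0.800000.
Step 4: Exact two-sided p-value (enumerate n! = 120 permutations of y under H0): p = 0.083333.
Step 5: alpha = 0.1. reject H0.

tau_b = 0.8000 (C=9, D=1), p = 0.083333, reject H0.


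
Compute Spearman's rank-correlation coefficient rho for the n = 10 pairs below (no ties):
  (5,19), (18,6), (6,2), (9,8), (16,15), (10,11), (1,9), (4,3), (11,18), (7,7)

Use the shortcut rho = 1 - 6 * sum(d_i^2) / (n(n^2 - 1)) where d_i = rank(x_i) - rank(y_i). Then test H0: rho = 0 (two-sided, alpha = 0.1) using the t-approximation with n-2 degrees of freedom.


Step 1: Rank x and y separately (midranks; no ties here).
rank(x): 5->3, 18->10, 6->4, 9->6, 16->9, 10->7, 1->1, 4->2, 11->8, 7->5
rank(y): 19->10, 6->3, 2->1, 8->5, 15->8, 11->7, 9->6, 3->2, 18->9, 7->4
Step 2: d_i = R_x(i) - R_y(i); compute d_i^2.
  (3-10)^2=49, (10-3)^2=49, (4-1)^2=9, (6-5)^2=1, (9-8)^2=1, (7-7)^2=0, (1-6)^2=25, (2-2)^2=0, (8-9)^2=1, (5-4)^2=1
sum(d^2) = 136.
Step 3: rho = 1 - 6*136 / (10*(10^2 - 1)) = 1 - 816/990 = 0.175758.
Step 4: Under H0, t = rho * sqrt((n-2)/(1-rho^2)) = 0.5050 ~ t(8).
Step 5: Two-sided p-value from the t-distribution with 8 df = 0.627188.
Step 6: alpha = 0.1. fail to reject H0.

rho = 0.1758, p = 0.627188, fail to reject H0 at alpha = 0.1.


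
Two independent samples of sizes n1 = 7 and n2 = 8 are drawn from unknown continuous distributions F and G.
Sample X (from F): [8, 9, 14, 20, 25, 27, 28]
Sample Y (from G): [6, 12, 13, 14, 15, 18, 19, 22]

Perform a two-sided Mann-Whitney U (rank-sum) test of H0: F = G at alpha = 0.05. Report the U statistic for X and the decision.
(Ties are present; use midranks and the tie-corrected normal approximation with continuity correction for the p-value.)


Step 1: Combine and sort all 15 observations; assign midranks.
sorted (value, group): (6,Y), (8,X), (9,X), (12,Y), (13,Y), (14,X), (14,Y), (15,Y), (18,Y), (19,Y), (20,X), (22,Y), (25,X), (27,X), (28,X)
ranks: 6->1, 8->2, 9->3, 12->4, 13->5, 14->6.5, 14->6.5, 15->8, 18->9, 19->10, 20->11, 22->12, 25->13, 27->14, 28->15
Step 2: Rank sum for X: R1 = 2 + 3 + 6.5 + 11 + 13 + 14 + 15 = 64.5.
Step 3: U_X = R1 - n1(n1+1)/2 = 64.5 - 7*8/2 = 64.5 - 28 = 36.5.
       U_Y = n1*n2 - U_X = 56 - 36.5 = 19.5.
Step 4: Ties are present, so use the tie-corrected normal approximation (with continuity correction) for the p-value.
Step 5: p-value = 0.354109; compare to alpha = 0.05. fail to reject H0.

U_X = 36.5, p = 0.354109, fail to reject H0 at alpha = 0.05.


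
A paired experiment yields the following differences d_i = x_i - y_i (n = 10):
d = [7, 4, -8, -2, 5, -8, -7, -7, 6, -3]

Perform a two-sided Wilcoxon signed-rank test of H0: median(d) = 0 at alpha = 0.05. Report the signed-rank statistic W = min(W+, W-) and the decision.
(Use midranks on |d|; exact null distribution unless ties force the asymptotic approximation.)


Step 1: Drop any zero differences (none here) and take |d_i|.
|d| = [7, 4, 8, 2, 5, 8, 7, 7, 6, 3]
Step 2: Midrank |d_i| (ties get averaged ranks).
ranks: |7|->7, |4|->3, |8|->9.5, |2|->1, |5|->4, |8|->9.5, |7|->7, |7|->7, |6|->5, |3|->2
Step 3: Attach original signs; sum ranks with positive sign and with negative sign.
W+ = 7 + 3 + 4 + 5 = 19
W- = 9.5 + 1 + 9.5 + 7 + 7 + 2 = 36
(Check: W+ + W- = 55 should equal n(n+1)/2 = 55.)
Step 4: Test statistic W = min(W+, W-) = 19.
Step 5: Ties in |d|, so use the tie-corrected normal approximation.
        E[W] = n(n+1)/4 = 10*11/4 = 27.5.
        Tie groups: |d|=7 (t=3), |d|=8 (t=2); sum(t^3 - t) = 30.
        Var[W] = n(n+1)(2n+1)/24 - sum(t^3-t)/48 = 2310/24 - 30/48 = 95.625.
        z = (W - E[W]) / sqrt(Var[W]) = (19 - 27.5) / 9.7788 = -0.8692.
        Two-sided p = 2*Phi(z) = 0.384723.
Step 6: alpha = 0.05. fail to reject H0.

W+ = 19, W- = 36, W = min = 19, p = 0.384723, fail to reject H0.


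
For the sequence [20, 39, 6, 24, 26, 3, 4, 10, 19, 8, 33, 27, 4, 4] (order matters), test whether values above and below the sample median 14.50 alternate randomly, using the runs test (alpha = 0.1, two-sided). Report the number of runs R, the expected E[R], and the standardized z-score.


Step 1: Compute median = 14.50; label A = above, B = below.
Labels in order: AABAABBBABAABB  (n_A = 7, n_B = 7)
Step 2: Count runs R = 8.
Step 3: Under H0 (random ordering), E[R] = 2*n_A*n_B/(n_A+n_B) + 1 = 2*7*7/14 + 1 = 8.0000.
        Var[R] = 2*n_A*n_B*(2*n_A*n_B - n_A - n_B) / ((n_A+n_B)^2 * (n_A+n_B-1)) = 8232/2548 = 3.2308.
        SD[R] = 1.7974.
Step 4: R = E[R], so z = 0 with no continuity correction.
Step 5: Two-sided p-value via normal approximation = 2*(1 - Phi(|z|)) = 1.000000.
Step 6: alpha = 0.1. fail to reject H0.

R = 8, z = 0.0000, p = 1.000000, fail to reject H0.


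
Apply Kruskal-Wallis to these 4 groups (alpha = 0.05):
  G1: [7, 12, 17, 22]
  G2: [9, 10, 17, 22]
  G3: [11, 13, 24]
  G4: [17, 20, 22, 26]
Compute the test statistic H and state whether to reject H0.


Step 1: Combine all N = 15 observations and assign midranks.
sorted (value, group, rank): (7,G1,1), (9,G2,2), (10,G2,3), (11,G3,4), (12,G1,5), (13,G3,6), (17,G1,8), (17,G2,8), (17,G4,8), (20,G4,10), (22,G1,12), (22,G2,12), (22,G4,12), (24,G3,14), (26,G4,15)
Step 2: Sum ranks within each group.
R_1 = 26 (n_1 = 4)
R_2 = 25 (n_2 = 4)
R_3 = 24 (n_3 = 3)
R_4 = 45 (n_4 = 4)
Step 3: H = 12/(N(N+1)) * sum(R_i^2/n_i) - 3(N+1)
     = 12/(15*16) * (26^2/4 + 25^2/4 + 24^2/3 + 45^2/4) - 3*16
     = 0.050000 * 1023.5 - 48
     = 3.175000.
Step 4: Ties present; correction factor C = 1 - 48/(15^3 - 15) = 0.985714. Corrected H = 3.175000 / 0.985714 = 3.221014.
Step 5: Under H0, H ~ chi^2(3); p-value = 0.358788.
Step 6: alpha = 0.05. fail to reject H0.

H = 3.2210, df = 3, p = 0.358788, fail to reject H0.


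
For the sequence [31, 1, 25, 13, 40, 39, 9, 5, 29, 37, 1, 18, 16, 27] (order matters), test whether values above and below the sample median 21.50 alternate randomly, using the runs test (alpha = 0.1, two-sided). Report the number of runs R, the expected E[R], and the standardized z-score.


Step 1: Compute median = 21.50; label A = above, B = below.
Labels in order: ABABAABBAABBBA  (n_A = 7, n_B = 7)
Step 2: Count runs R = 9.
Step 3: Under H0 (random ordering), E[R] = 2*n_A*n_B/(n_A+n_B) + 1 = 2*7*7/14 + 1 = 8.0000.
        Var[R] = 2*n_A*n_B*(2*n_A*n_B - n_A - n_B) / ((n_A+n_B)^2 * (n_A+n_B-1)) = 8232/2548 = 3.2308.
        SD[R] = 1.7974.
Step 4: Continuity-corrected z = (R - 0.5 - E[R]) / SD[R] = (9 - 0.5 - 8.0000) / 1.7974 = 0.2782.
Step 5: Two-sided p-value via normal approximation = 2*(1 - Phi(|z|)) = 0.780879.
Step 6: alpha = 0.1. fail to reject H0.

R = 9, z = 0.2782, p = 0.780879, fail to reject H0.


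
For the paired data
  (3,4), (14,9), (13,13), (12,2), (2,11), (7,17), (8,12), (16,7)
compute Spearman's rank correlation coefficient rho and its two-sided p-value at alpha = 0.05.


Step 1: Rank x and y separately (midranks; no ties here).
rank(x): 3->2, 14->7, 13->6, 12->5, 2->1, 7->3, 8->4, 16->8
rank(y): 4->2, 9->4, 13->7, 2->1, 11->5, 17->8, 12->6, 7->3
Step 2: d_i = R_x(i) - R_y(i); compute d_i^2.
  (2-2)^2=0, (7-4)^2=9, (6-7)^2=1, (5-1)^2=16, (1-5)^2=16, (3-8)^2=25, (4-6)^2=4, (8-3)^2=25
sum(d^2) = 96.
Step 3: rho = 1 - 6*96 / (8*(8^2 - 1)) = 1 - 576/504 = -0.142857.
Step 4: Under H0, t = rho * sqrt((n-2)/(1-rho^2)) = -0.3536 ~ t(6).
Step 5: Two-sided p-value from the t-distribution with 6 df = 0.735765.
Step 6: alpha = 0.05. fail to reject H0.

rho = -0.1429, p = 0.735765, fail to reject H0 at alpha = 0.05.


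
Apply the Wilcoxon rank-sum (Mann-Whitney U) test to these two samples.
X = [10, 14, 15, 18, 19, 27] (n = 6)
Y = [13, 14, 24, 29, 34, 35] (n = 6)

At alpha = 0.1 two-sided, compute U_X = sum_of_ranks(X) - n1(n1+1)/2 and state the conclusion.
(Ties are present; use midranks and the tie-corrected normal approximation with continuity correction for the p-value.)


Step 1: Combine and sort all 12 observations; assign midranks.
sorted (value, group): (10,X), (13,Y), (14,X), (14,Y), (15,X), (18,X), (19,X), (24,Y), (27,X), (29,Y), (34,Y), (35,Y)
ranks: 10->1, 13->2, 14->3.5, 14->3.5, 15->5, 18->6, 19->7, 24->8, 27->9, 29->10, 34->11, 35->12
Step 2: Rank sum for X: R1 = 1 + 3.5 + 5 + 6 + 7 + 9 = 31.5.
Step 3: U_X = R1 - n1(n1+1)/2 = 31.5 - 6*7/2 = 31.5 - 21 = 10.5.
       U_Y = n1*n2 - U_X = 36 - 10.5 = 25.5.
Step 4: Ties are present, so use the tie-corrected normal approximation (with continuity correction) for the p-value.
Step 5: p-value = 0.261496; compare to alpha = 0.1. fail to reject H0.

U_X = 10.5, p = 0.261496, fail to reject H0 at alpha = 0.1.


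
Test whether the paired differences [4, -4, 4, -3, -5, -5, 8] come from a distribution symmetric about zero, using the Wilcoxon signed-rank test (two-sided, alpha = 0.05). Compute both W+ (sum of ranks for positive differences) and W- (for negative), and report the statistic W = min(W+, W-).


Step 1: Drop any zero differences (none here) and take |d_i|.
|d| = [4, 4, 4, 3, 5, 5, 8]
Step 2: Midrank |d_i| (ties get averaged ranks).
ranks: |4|->3, |4|->3, |4|->3, |3|->1, |5|->5.5, |5|->5.5, |8|->7
Step 3: Attach original signs; sum ranks with positive sign and with negative sign.
W+ = 3 + 3 + 7 = 13
W- = 3 + 1 + 5.5 + 5.5 = 15
(Check: W+ + W- = 28 should equal n(n+1)/2 = 28.)
Step 4: Test statistic W = min(W+, W-) = 13.
Step 5: Ties in |d|, so use the tie-corrected normal approximation.
        E[W] = n(n+1)/4 = 7*8/4 = 14.
        Tie groups: |d|=4 (t=3), |d|=5 (t=2); sum(t^3 - t) = 30.
        Var[W] = n(n+1)(2n+1)/24 - sum(t^3-t)/48 = 840/24 - 30/48 = 34.375.
        z = (W - E[W]) / sqrt(Var[W]) = (13 - 14) / 5.8630 = -0.1706.
        Two-sided p = 2*Phi(z) = 0.864569.
Step 6: alpha = 0.05. fail to reject H0.

W+ = 13, W- = 15, W = min = 13, p = 0.864569, fail to reject H0.


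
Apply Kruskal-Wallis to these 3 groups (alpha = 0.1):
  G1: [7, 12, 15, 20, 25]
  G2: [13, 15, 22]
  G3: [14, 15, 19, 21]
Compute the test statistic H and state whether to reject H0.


Step 1: Combine all N = 12 observations and assign midranks.
sorted (value, group, rank): (7,G1,1), (12,G1,2), (13,G2,3), (14,G3,4), (15,G1,6), (15,G2,6), (15,G3,6), (19,G3,8), (20,G1,9), (21,G3,10), (22,G2,11), (25,G1,12)
Step 2: Sum ranks within each group.
R_1 = 30 (n_1 = 5)
R_2 = 20 (n_2 = 3)
R_3 = 28 (n_3 = 4)
Step 3: H = 12/(N(N+1)) * sum(R_i^2/n_i) - 3(N+1)
     = 12/(12*13) * (30^2/5 + 20^2/3 + 28^2/4) - 3*13
     = 0.076923 * 509.333 - 39
     = 0.179487.
Step 4: Ties present; correction factor C = 1 - 24/(12^3 - 12) = 0.986014. Corrected H = 0.179487 / 0.986014 = 0.182033.
Step 5: Under H0, H ~ chi^2(2); p-value = 0.913003.
Step 6: alpha = 0.1. fail to reject H0.

H = 0.1820, df = 2, p = 0.913003, fail to reject H0.


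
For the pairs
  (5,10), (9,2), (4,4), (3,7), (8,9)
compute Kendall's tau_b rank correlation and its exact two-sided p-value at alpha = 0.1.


Step 1: Enumerate the 10 unordered pairs (i,j) with i<j and classify each by sign(x_j-x_i) * sign(y_j-y_i).
  (1,2):dx=+4,dy=-8->D; (1,3):dx=-1,dy=-6->C; (1,4):dx=-2,dy=-3->C; (1,5):dx=+3,dy=-1->D
  (2,3):dx=-5,dy=+2->D; (2,4):dx=-6,dy=+5->D; (2,5):dx=-1,dy=+7->D; (3,4):dx=-1,dy=+3->D
  (3,5):dx=+4,dy=+5->C; (4,5):dx=+5,dy=+2->C
Step 2: C = 4, D = 6, total pairs = 10.
Step 3: tau = (C - D)/(n(n-1)/2) = (4 - 6)/10 = -0.200000.
Step 4: Exact two-sided p-value (enumerate n! = 120 permutations of y under H0): p = 0.816667.
Step 5: alpha = 0.1. fail to reject H0.

tau_b = -0.2000 (C=4, D=6), p = 0.816667, fail to reject H0.


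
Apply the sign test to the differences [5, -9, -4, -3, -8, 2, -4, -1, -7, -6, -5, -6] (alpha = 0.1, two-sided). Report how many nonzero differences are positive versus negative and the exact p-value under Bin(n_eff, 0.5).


Step 1: Discard zero differences. Original n = 12; n_eff = number of nonzero differences = 12.
Nonzero differences (with sign): +5, -9, -4, -3, -8, +2, -4, -1, -7, -6, -5, -6
Step 2: Count signs: positive = 2, negative = 10.
Step 3: Under H0: P(positive) = 0.5, so the number of positives S ~ Bin(12, 0.5).
Step 4: Two-sided exact p-value = sum of Bin(12,0.5) probabilities at or below the observed probability = 0.038574.
Step 5: alpha = 0.1. reject H0.

n_eff = 12, pos = 2, neg = 10, p = 0.038574, reject H0.


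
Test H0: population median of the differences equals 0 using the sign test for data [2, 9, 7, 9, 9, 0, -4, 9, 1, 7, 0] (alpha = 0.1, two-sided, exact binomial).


Step 1: Discard zero differences. Original n = 11; n_eff = number of nonzero differences = 9.
Nonzero differences (with sign): +2, +9, +7, +9, +9, -4, +9, +1, +7
Step 2: Count signs: positive = 8, negative = 1.
Step 3: Under H0: P(positive) = 0.5, so the number of positives S ~ Bin(9, 0.5).
Step 4: Two-sided exact p-value = sum of Bin(9,0.5) probabilities at or below the observed probability = 0.039062.
Step 5: alpha = 0.1. reject H0.

n_eff = 9, pos = 8, neg = 1, p = 0.039062, reject H0.


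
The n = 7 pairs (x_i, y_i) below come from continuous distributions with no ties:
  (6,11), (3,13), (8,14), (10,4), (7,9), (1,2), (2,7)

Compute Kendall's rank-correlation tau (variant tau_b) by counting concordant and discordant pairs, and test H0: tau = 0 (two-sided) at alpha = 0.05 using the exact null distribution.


Step 1: Enumerate the 21 unordered pairs (i,j) with i<j and classify each by sign(x_j-x_i) * sign(y_j-y_i).
  (1,2):dx=-3,dy=+2->D; (1,3):dx=+2,dy=+3->C; (1,4):dx=+4,dy=-7->D; (1,5):dx=+1,dy=-2->D
  (1,6):dx=-5,dy=-9->C; (1,7):dx=-4,dy=-4->C; (2,3):dx=+5,dy=+1->C; (2,4):dx=+7,dy=-9->D
  (2,5):dx=+4,dy=-4->D; (2,6):dx=-2,dy=-11->C; (2,7):dx=-1,dy=-6->C; (3,4):dx=+2,dy=-10->D
  (3,5):dx=-1,dy=-5->C; (3,6):dx=-7,dy=-12->C; (3,7):dx=-6,dy=-7->C; (4,5):dx=-3,dy=+5->D
  (4,6):dx=-9,dy=-2->C; (4,7):dx=-8,dy=+3->D; (5,6):dx=-6,dy=-7->C; (5,7):dx=-5,dy=-2->C
  (6,7):dx=+1,dy=+5->C
Step 2: C = 13, D = 8, total pairs = 21.
Step 3: tau = (C - D)/(n(n-1)/2) = (13 - 8)/21 = 0.238095.
Step 4: Exact two-sided p-value (enumerate n! = 5040 permutations of y under H0): p = 0.561905.
Step 5: alpha = 0.05. fail to reject H0.

tau_b = 0.2381 (C=13, D=8), p = 0.561905, fail to reject H0.


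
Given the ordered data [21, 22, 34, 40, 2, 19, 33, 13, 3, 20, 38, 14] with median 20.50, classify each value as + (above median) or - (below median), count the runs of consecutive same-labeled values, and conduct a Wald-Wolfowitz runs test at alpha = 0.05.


Step 1: Compute median = 20.50; label A = above, B = below.
Labels in order: AAAABBABBBAB  (n_A = 6, n_B = 6)
Step 2: Count runs R = 6.
Step 3: Under H0 (random ordering), E[R] = 2*n_A*n_B/(n_A+n_B) + 1 = 2*6*6/12 + 1 = 7.0000.
        Var[R] = 2*n_A*n_B*(2*n_A*n_B - n_A - n_B) / ((n_A+n_B)^2 * (n_A+n_B-1)) = 4320/1584 = 2.7273.
        SD[R] = 1.6514.
Step 4: Continuity-corrected z = (R + 0.5 - E[R]) / SD[R] = (6 + 0.5 - 7.0000) / 1.6514 = -0.3028.
Step 5: Two-sided p-value via normal approximation = 2*(1 - Phi(|z|)) = 0.762069.
Step 6: alpha = 0.05. fail to reject H0.

R = 6, z = -0.3028, p = 0.762069, fail to reject H0.


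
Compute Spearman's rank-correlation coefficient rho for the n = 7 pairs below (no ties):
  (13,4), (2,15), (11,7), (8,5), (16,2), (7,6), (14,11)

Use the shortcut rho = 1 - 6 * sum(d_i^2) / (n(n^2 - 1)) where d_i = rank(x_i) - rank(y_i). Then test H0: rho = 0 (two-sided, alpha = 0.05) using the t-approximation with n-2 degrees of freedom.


Step 1: Rank x and y separately (midranks; no ties here).
rank(x): 13->5, 2->1, 11->4, 8->3, 16->7, 7->2, 14->6
rank(y): 4->2, 15->7, 7->5, 5->3, 2->1, 6->4, 11->6
Step 2: d_i = R_x(i) - R_y(i); compute d_i^2.
  (5-2)^2=9, (1-7)^2=36, (4-5)^2=1, (3-3)^2=0, (7-1)^2=36, (2-4)^2=4, (6-6)^2=0
sum(d^2) = 86.
Step 3: rho = 1 - 6*86 / (7*(7^2 - 1)) = 1 - 516/336 = -0.535714.
Step 4: Under H0, t = rho * sqrt((n-2)/(1-rho^2)) = -1.4186 ~ t(5).
Step 5: Two-sided p-value from the t-distribution with 5 df = 0.215217.
Step 6: alpha = 0.05. fail to reject H0.

rho = -0.5357, p = 0.215217, fail to reject H0 at alpha = 0.05.


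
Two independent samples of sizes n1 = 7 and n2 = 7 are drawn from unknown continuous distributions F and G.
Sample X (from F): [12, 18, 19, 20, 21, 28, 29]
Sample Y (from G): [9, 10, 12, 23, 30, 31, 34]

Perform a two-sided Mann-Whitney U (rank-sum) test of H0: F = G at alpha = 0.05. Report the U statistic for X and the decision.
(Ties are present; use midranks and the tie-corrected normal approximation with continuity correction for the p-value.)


Step 1: Combine and sort all 14 observations; assign midranks.
sorted (value, group): (9,Y), (10,Y), (12,X), (12,Y), (18,X), (19,X), (20,X), (21,X), (23,Y), (28,X), (29,X), (30,Y), (31,Y), (34,Y)
ranks: 9->1, 10->2, 12->3.5, 12->3.5, 18->5, 19->6, 20->7, 21->8, 23->9, 28->10, 29->11, 30->12, 31->13, 34->14
Step 2: Rank sum for X: R1 = 3.5 + 5 + 6 + 7 + 8 + 10 + 11 = 50.5.
Step 3: U_X = R1 - n1(n1+1)/2 = 50.5 - 7*8/2 = 50.5 - 28 = 22.5.
       U_Y = n1*n2 - U_X = 49 - 22.5 = 26.5.
Step 4: Ties are present, so use the tie-corrected normal approximation (with continuity correction) for the p-value.
Step 5: p-value = 0.847841; compare to alpha = 0.05. fail to reject H0.

U_X = 22.5, p = 0.847841, fail to reject H0 at alpha = 0.05.


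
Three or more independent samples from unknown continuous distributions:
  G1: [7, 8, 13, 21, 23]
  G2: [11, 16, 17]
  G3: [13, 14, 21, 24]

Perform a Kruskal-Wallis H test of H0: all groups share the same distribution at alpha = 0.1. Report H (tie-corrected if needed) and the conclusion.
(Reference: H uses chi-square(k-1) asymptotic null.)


Step 1: Combine all N = 12 observations and assign midranks.
sorted (value, group, rank): (7,G1,1), (8,G1,2), (11,G2,3), (13,G1,4.5), (13,G3,4.5), (14,G3,6), (16,G2,7), (17,G2,8), (21,G1,9.5), (21,G3,9.5), (23,G1,11), (24,G3,12)
Step 2: Sum ranks within each group.
R_1 = 28 (n_1 = 5)
R_2 = 18 (n_2 = 3)
R_3 = 32 (n_3 = 4)
Step 3: H = 12/(N(N+1)) * sum(R_i^2/n_i) - 3(N+1)
     = 12/(12*13) * (28^2/5 + 18^2/3 + 32^2/4) - 3*13
     = 0.076923 * 520.8 - 39
     = 1.061538.
Step 4: Ties present; correction factor C = 1 - 12/(12^3 - 12) = 0.993007. Corrected H = 1.061538 / 0.993007 = 1.069014.
Step 5: Under H0, H ~ chi^2(2); p-value = 0.585958.
Step 6: alpha = 0.1. fail to reject H0.

H = 1.0690, df = 2, p = 0.585958, fail to reject H0.


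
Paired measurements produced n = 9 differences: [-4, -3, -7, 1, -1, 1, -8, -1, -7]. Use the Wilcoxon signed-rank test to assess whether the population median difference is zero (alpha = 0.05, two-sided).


Step 1: Drop any zero differences (none here) and take |d_i|.
|d| = [4, 3, 7, 1, 1, 1, 8, 1, 7]
Step 2: Midrank |d_i| (ties get averaged ranks).
ranks: |4|->6, |3|->5, |7|->7.5, |1|->2.5, |1|->2.5, |1|->2.5, |8|->9, |1|->2.5, |7|->7.5
Step 3: Attach original signs; sum ranks with positive sign and with negative sign.
W+ = 2.5 + 2.5 = 5
W- = 6 + 5 + 7.5 + 2.5 + 9 + 2.5 + 7.5 = 40
(Check: W+ + W- = 45 should equal n(n+1)/2 = 45.)
Step 4: Test statistic W = min(W+, W-) = 5.
Step 5: Ties in |d|, so use the tie-corrected normal approximation.
        E[W] = n(n+1)/4 = 9*10/4 = 22.5.
        Tie groups: |d|=1 (t=4), |d|=7 (t=2); sum(t^3 - t) = 66.
        Var[W] = n(n+1)(2n+1)/24 - sum(t^3-t)/48 = 1710/24 - 66/48 = 69.875.
        z = (W - E[W]) / sqrt(Var[W]) = (5 - 22.5) / 8.3591 = -2.0935.
        Two-sided p = 2*Phi(z) = 0.036303.
Step 6: alpha = 0.05. reject H0.

W+ = 5, W- = 40, W = min = 5, p = 0.036303, reject H0.


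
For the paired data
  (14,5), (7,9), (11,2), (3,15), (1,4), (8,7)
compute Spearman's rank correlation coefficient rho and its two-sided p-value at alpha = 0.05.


Step 1: Rank x and y separately (midranks; no ties here).
rank(x): 14->6, 7->3, 11->5, 3->2, 1->1, 8->4
rank(y): 5->3, 9->5, 2->1, 15->6, 4->2, 7->4
Step 2: d_i = R_x(i) - R_y(i); compute d_i^2.
  (6-3)^2=9, (3-5)^2=4, (5-1)^2=16, (2-6)^2=16, (1-2)^2=1, (4-4)^2=0
sum(d^2) = 46.
Step 3: rho = 1 - 6*46 / (6*(6^2 - 1)) = 1 - 276/210 = -0.314286.
Step 4: Under H0, t = rho * sqrt((n-2)/(1-rho^2)) = -0.6621 ~ t(4).
Step 5: Two-sided p-value from the t-distribution with 4 df = 0.544093.
Step 6: alpha = 0.05. fail to reject H0.

rho = -0.3143, p = 0.544093, fail to reject H0 at alpha = 0.05.


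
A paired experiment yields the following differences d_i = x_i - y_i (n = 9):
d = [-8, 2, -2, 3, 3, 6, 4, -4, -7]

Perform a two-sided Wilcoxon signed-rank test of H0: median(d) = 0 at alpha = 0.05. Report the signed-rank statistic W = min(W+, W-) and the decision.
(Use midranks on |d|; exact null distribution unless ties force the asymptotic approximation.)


Step 1: Drop any zero differences (none here) and take |d_i|.
|d| = [8, 2, 2, 3, 3, 6, 4, 4, 7]
Step 2: Midrank |d_i| (ties get averaged ranks).
ranks: |8|->9, |2|->1.5, |2|->1.5, |3|->3.5, |3|->3.5, |6|->7, |4|->5.5, |4|->5.5, |7|->8
Step 3: Attach original signs; sum ranks with positive sign and with negative sign.
W+ = 1.5 + 3.5 + 3.5 + 7 + 5.5 = 21
W- = 9 + 1.5 + 5.5 + 8 = 24
(Check: W+ + W- = 45 should equal n(n+1)/2 = 45.)
Step 4: Test statistic W = min(W+, W-) = 21.
Step 5: Ties in |d|, so use the tie-corrected normal approximation.
        E[W] = n(n+1)/4 = 9*10/4 = 22.5.
        Tie groups: |d|=2 (t=2), |d|=3 (t=2), |d|=4 (t=2); sum(t^3 - t) = 18.
        Var[W] = n(n+1)(2n+1)/24 - sum(t^3-t)/48 = 1710/24 - 18/48 = 70.875.
        z = (W - E[W]) / sqrt(Var[W]) = (21 - 22.5) / 8.4187 = -0.1782.
        Two-sided p = 2*Phi(z) = 0.858586.
Step 6: alpha = 0.05. fail to reject H0.

W+ = 21, W- = 24, W = min = 21, p = 0.858586, fail to reject H0.


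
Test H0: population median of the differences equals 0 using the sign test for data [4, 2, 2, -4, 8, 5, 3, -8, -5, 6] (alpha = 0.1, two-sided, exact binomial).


Step 1: Discard zero differences. Original n = 10; n_eff = number of nonzero differences = 10.
Nonzero differences (with sign): +4, +2, +2, -4, +8, +5, +3, -8, -5, +6
Step 2: Count signs: positive = 7, negative = 3.
Step 3: Under H0: P(positive) = 0.5, so the number of positives S ~ Bin(10, 0.5).
Step 4: Two-sided exact p-value = sum of Bin(10,0.5) probabilities at or below the observed probability = 0.343750.
Step 5: alpha = 0.1. fail to reject H0.

n_eff = 10, pos = 7, neg = 3, p = 0.343750, fail to reject H0.


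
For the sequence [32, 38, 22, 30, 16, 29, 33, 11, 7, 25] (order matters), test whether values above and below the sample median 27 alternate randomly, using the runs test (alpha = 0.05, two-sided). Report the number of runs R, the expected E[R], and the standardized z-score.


Step 1: Compute median = 27; label A = above, B = below.
Labels in order: AABABAABBB  (n_A = 5, n_B = 5)
Step 2: Count runs R = 6.
Step 3: Under H0 (random ordering), E[R] = 2*n_A*n_B/(n_A+n_B) + 1 = 2*5*5/10 + 1 = 6.0000.
        Var[R] = 2*n_A*n_B*(2*n_A*n_B - n_A - n_B) / ((n_A+n_B)^2 * (n_A+n_B-1)) = 2000/900 = 2.2222.
        SD[R] = 1.4907.
Step 4: R = E[R], so z = 0 with no continuity correction.
Step 5: Two-sided p-value via normal approximation = 2*(1 - Phi(|z|)) = 1.000000.
Step 6: alpha = 0.05. fail to reject H0.

R = 6, z = 0.0000, p = 1.000000, fail to reject H0.


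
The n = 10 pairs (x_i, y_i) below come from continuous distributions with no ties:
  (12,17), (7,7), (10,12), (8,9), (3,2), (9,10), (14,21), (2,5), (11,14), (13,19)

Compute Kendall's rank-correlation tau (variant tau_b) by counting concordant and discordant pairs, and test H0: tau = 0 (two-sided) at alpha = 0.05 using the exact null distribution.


Step 1: Enumerate the 45 unordered pairs (i,j) with i<j and classify each by sign(x_j-x_i) * sign(y_j-y_i).
  (1,2):dx=-5,dy=-10->C; (1,3):dx=-2,dy=-5->C; (1,4):dx=-4,dy=-8->C; (1,5):dx=-9,dy=-15->C
  (1,6):dx=-3,dy=-7->C; (1,7):dx=+2,dy=+4->C; (1,8):dx=-10,dy=-12->C; (1,9):dx=-1,dy=-3->C
  (1,10):dx=+1,dy=+2->C; (2,3):dx=+3,dy=+5->C; (2,4):dx=+1,dy=+2->C; (2,5):dx=-4,dy=-5->C
  (2,6):dx=+2,dy=+3->C; (2,7):dx=+7,dy=+14->C; (2,8):dx=-5,dy=-2->C; (2,9):dx=+4,dy=+7->C
  (2,10):dx=+6,dy=+12->C; (3,4):dx=-2,dy=-3->C; (3,5):dx=-7,dy=-10->C; (3,6):dx=-1,dy=-2->C
  (3,7):dx=+4,dy=+9->C; (3,8):dx=-8,dy=-7->C; (3,9):dx=+1,dy=+2->C; (3,10):dx=+3,dy=+7->C
  (4,5):dx=-5,dy=-7->C; (4,6):dx=+1,dy=+1->C; (4,7):dx=+6,dy=+12->C; (4,8):dx=-6,dy=-4->C
  (4,9):dx=+3,dy=+5->C; (4,10):dx=+5,dy=+10->C; (5,6):dx=+6,dy=+8->C; (5,7):dx=+11,dy=+19->C
  (5,8):dx=-1,dy=+3->D; (5,9):dx=+8,dy=+12->C; (5,10):dx=+10,dy=+17->C; (6,7):dx=+5,dy=+11->C
  (6,8):dx=-7,dy=-5->C; (6,9):dx=+2,dy=+4->C; (6,10):dx=+4,dy=+9->C; (7,8):dx=-12,dy=-16->C
  (7,9):dx=-3,dy=-7->C; (7,10):dx=-1,dy=-2->C; (8,9):dx=+9,dy=+9->C; (8,10):dx=+11,dy=+14->C
  (9,10):dx=+2,dy=+5->C
Step 2: C = 44, D = 1, total pairs = 45.
Step 3: tau = (C - D)/(n(n-1)/2) = (44 - 1)/45 = 0.955556.
Step 4: Exact two-sided p-value (enumerate n! = 3628800 permutations of y under H0): p = 0.000006.
Step 5: alpha = 0.05. reject H0.

tau_b = 0.9556 (C=44, D=1), p = 0.000006, reject H0.
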